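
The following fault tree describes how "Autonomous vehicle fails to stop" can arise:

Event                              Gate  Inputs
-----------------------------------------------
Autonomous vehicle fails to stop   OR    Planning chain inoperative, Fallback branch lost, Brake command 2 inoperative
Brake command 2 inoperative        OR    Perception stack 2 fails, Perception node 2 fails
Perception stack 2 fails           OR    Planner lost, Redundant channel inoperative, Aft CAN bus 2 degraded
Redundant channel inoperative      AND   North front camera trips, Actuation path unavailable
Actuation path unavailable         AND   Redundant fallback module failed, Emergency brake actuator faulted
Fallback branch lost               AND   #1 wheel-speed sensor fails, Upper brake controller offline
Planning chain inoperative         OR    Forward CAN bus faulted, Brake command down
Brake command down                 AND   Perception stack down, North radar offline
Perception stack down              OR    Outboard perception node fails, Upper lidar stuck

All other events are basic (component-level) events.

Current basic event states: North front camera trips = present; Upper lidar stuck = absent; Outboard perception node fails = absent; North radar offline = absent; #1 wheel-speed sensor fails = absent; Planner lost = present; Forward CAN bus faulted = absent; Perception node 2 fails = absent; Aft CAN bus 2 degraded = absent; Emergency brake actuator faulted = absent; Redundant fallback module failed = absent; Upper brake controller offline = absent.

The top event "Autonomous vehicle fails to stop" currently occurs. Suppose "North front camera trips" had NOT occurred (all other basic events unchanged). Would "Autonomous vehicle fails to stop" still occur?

Yes

Counterfactual: set "North front camera trips" to not occurred.
Perception stack down [OR]: Outboard perception node fails=not, Upper lidar stuck=not → no input occurs → does not occur.
Brake command down [AND]: Perception stack down=not, North radar offline=not → not all inputs occur → does not occur.
Planning chain inoperative [OR]: Forward CAN bus faulted=not, Brake command down=not → no input occurs → does not occur.
Fallback branch lost [AND]: #1 wheel-speed sensor fails=not, Upper brake controller offline=not → not all inputs occur → does not occur.
Actuation path unavailable [AND]: Redundant fallback module failed=not, Emergency brake actuator faulted=not → not all inputs occur → does not occur.
Redundant channel inoperative [AND]: North front camera trips=not, Actuation path unavailable=not → not all inputs occur → does not occur.
Perception stack 2 fails [OR]: Planner lost=occurs, Redundant channel inoperative=not, Aft CAN bus 2 degraded=not → at least one input occurs → occurs.
Brake command 2 inoperative [OR]: Perception stack 2 fails=occurs, Perception node 2 fails=not → at least one input occurs → occurs.
Autonomous vehicle fails to stop [OR]: Planning chain inoperative=not, Fallback branch lost=not, Brake command 2 inoperative=occurs → at least one input occurs → occurs.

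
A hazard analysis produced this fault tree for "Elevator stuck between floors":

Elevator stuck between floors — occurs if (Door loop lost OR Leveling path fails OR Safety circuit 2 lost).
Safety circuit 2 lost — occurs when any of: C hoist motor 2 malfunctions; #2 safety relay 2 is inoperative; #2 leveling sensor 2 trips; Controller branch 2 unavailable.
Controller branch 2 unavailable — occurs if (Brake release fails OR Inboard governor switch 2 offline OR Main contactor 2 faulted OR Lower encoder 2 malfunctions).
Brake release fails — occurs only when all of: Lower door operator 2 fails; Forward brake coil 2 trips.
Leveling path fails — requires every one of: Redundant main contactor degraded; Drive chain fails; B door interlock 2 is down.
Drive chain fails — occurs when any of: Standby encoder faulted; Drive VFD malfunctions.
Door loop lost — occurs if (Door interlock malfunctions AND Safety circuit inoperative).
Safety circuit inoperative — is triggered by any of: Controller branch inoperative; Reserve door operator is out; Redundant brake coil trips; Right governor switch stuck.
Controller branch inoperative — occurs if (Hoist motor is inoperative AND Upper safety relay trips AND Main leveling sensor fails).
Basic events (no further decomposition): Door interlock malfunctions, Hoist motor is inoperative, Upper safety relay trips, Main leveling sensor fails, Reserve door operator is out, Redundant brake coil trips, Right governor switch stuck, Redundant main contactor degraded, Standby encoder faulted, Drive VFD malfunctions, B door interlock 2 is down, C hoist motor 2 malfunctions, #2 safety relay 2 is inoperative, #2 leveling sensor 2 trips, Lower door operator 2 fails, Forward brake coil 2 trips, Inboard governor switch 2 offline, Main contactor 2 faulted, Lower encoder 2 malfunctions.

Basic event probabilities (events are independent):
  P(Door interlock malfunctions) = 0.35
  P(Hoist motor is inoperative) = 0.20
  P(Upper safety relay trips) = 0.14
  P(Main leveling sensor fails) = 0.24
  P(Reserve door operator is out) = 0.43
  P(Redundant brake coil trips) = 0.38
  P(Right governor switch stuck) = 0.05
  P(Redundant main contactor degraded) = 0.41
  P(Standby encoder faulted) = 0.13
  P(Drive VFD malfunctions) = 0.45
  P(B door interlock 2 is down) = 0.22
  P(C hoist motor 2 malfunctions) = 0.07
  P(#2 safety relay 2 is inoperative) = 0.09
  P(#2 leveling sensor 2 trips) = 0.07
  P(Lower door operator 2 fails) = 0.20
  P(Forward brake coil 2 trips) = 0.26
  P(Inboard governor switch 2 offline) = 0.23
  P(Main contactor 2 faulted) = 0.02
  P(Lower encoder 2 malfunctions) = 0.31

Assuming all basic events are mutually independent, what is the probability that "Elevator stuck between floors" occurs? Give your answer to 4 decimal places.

P(Controller branch inoperative) [AND] = 0.20 × 0.14 × 0.24 = 0.006720
P(Safety circuit inoperative) [OR] = 1 − (1−0.006720) × (1−0.43) × (1−0.38) × (1−0.05) = 0.666526
P(Door loop lost) [AND] = 0.35 × 0.666526 = 0.233284
P(Drive chain fails) [OR] = 1 − (1−0.13) × (1−0.45) = 0.521500
P(Leveling path fails) [AND] = 0.41 × 0.521500 × 0.22 = 0.047039
P(Brake release fails) [AND] = 0.20 × 0.26 = 0.052000
P(Controller branch 2 unavailable) [OR] = 1 − (1−0.052000) × (1−0.23) × (1−0.02) × (1−0.31) = 0.506401
P(Safety circuit 2 lost) [OR] = 1 − (1−0.07) × (1−0.09) × (1−0.07) × (1−0.506401) = 0.611508
P(Elevator stuck between floors) [OR] = 1 − (1−0.233284) × (1−0.047039) × (1−0.611508) = 0.716148
Rounded to 4 decimal places: P(Elevator stuck between floors) ≈ 0.7161.

0.7161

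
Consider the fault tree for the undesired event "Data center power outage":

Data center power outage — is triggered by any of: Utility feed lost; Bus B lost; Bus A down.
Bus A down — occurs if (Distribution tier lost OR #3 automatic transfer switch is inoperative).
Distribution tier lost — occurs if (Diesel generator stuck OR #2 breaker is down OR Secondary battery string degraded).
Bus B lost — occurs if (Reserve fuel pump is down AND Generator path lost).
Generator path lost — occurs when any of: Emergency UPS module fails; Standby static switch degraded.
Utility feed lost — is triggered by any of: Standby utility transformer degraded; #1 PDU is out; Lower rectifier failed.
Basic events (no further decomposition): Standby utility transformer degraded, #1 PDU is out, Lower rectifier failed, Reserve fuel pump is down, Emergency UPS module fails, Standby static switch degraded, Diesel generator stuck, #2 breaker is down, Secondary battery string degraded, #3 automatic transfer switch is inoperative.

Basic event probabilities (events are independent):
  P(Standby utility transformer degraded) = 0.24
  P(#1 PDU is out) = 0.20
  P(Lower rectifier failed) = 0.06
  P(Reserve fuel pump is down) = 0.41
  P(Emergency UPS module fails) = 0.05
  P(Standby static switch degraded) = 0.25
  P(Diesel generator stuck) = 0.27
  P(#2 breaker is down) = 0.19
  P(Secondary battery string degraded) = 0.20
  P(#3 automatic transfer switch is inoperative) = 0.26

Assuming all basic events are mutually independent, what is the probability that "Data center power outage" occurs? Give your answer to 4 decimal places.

P(Utility feed lost) [OR] = 1 − (1−0.24) × (1−0.20) × (1−0.06) = 0.428480
P(Generator path lost) [OR] = 1 − (1−0.05) × (1−0.25) = 0.287500
P(Bus B lost) [AND] = 0.41 × 0.287500 = 0.117875
P(Distribution tier lost) [OR] = 1 − (1−0.27) × (1−0.19) × (1−0.20) = 0.526960
P(Bus A down) [OR] = 1 − (1−0.526960) × (1−0.26) = 0.649950
P(Data center power outage) [OR] = 1 − (1−0.428480) × (1−0.117875) × (1−0.649950) = 0.823522
Rounded to 4 decimal places: P(Data center power outage) ≈ 0.8235.

0.8235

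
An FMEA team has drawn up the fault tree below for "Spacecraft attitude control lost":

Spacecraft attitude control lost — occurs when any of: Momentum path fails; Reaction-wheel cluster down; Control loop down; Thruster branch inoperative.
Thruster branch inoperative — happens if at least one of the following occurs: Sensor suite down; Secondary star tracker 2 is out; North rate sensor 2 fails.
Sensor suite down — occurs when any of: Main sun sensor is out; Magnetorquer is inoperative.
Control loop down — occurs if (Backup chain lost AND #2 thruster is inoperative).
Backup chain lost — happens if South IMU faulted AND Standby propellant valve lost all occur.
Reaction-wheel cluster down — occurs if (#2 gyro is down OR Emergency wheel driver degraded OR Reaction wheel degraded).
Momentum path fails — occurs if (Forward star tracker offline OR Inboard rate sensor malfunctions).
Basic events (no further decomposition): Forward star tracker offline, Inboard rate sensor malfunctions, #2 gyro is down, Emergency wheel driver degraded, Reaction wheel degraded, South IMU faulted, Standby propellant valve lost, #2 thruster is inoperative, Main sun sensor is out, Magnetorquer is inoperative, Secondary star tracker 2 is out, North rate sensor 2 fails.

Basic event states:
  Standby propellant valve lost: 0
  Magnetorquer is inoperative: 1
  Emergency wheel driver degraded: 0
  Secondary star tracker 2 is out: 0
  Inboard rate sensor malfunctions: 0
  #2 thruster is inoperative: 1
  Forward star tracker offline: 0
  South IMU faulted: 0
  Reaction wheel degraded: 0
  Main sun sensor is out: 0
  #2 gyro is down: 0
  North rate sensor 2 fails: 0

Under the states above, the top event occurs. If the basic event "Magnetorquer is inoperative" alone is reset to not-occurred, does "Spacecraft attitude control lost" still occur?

No

Counterfactual: set "Magnetorquer is inoperative" to not occurred.
Momentum path fails [OR]: Forward star tracker offline=not, Inboard rate sensor malfunctions=not → no input occurs → does not occur.
Reaction-wheel cluster down [OR]: #2 gyro is down=not, Emergency wheel driver degraded=not, Reaction wheel degraded=not → no input occurs → does not occur.
Backup chain lost [AND]: South IMU faulted=not, Standby propellant valve lost=not → not all inputs occur → does not occur.
Control loop down [AND]: Backup chain lost=not, #2 thruster is inoperative=occurs → not all inputs occur → does not occur.
Sensor suite down [OR]: Main sun sensor is out=not, Magnetorquer is inoperative=not → no input occurs → does not occur.
Thruster branch inoperative [OR]: Sensor suite down=not, Secondary star tracker 2 is out=not, North rate sensor 2 fails=not → no input occurs → does not occur.
Spacecraft attitude control lost [OR]: Momentum path fails=not, Reaction-wheel cluster down=not, Control loop down=not, Thruster branch inoperative=not → no input occurs → does not occur.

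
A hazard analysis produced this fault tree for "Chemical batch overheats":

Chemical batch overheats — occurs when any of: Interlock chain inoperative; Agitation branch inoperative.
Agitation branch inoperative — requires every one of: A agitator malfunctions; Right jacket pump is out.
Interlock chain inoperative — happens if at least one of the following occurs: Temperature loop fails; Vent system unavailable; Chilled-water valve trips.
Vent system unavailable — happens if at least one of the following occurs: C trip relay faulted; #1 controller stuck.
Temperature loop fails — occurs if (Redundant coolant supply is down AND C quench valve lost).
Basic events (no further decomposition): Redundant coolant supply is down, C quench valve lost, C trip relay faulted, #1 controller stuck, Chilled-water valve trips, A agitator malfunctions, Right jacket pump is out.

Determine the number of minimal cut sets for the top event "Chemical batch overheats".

Temperature loop fails [AND]: one cut set from each child combined → 1 × 1 = 1 cut set(s).
Vent system unavailable [OR]: union of children's cut sets → 2 cut set(s).
Interlock chain inoperative [OR]: union of children's cut sets → 4 cut set(s).
Agitation branch inoperative [AND]: one cut set from each child combined → 1 × 1 = 1 cut set(s).
Chemical batch overheats [OR]: union of children's cut sets → 5 cut set(s).
Minimal cut sets: {C quench valve lost, Redundant coolant supply is down}; {C trip relay faulted}; {#1 controller stuck}; {Chilled-water valve trips}; {A agitator malfunctions, Right jacket pump is out}.

5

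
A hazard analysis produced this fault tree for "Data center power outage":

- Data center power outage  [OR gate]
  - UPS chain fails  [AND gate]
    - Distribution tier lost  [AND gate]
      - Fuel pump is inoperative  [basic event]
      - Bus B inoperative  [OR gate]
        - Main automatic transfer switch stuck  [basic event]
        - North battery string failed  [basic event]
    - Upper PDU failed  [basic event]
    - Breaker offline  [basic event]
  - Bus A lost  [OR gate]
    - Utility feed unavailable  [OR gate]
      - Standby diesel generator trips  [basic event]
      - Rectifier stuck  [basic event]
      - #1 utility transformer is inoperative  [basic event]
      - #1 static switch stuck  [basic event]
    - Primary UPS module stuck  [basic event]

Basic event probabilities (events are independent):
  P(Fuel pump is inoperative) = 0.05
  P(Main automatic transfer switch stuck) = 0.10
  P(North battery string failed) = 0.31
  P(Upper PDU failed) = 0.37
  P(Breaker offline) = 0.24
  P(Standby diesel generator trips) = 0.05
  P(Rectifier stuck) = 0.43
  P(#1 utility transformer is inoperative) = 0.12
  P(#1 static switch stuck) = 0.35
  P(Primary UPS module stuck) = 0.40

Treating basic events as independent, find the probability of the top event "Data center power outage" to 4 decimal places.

0.8145

P(Bus B inoperative) [OR] = 1 − (1−0.10) × (1−0.31) = 0.379000
P(Distribution tier lost) [AND] = 0.05 × 0.379000 = 0.018950
P(UPS chain fails) [AND] = 0.018950 × 0.37 × 0.24 = 0.001683
P(Utility feed unavailable) [OR] = 1 − (1−0.05) × (1−0.43) × (1−0.12) × (1−0.35) = 0.690262
P(Bus A lost) [OR] = 1 − (1−0.690262) × (1−0.40) = 0.814157
P(Data center power outage) [OR] = 1 − (1−0.001683) × (1−0.814157) = 0.814470
Rounded to 4 decimal places: P(Data center power outage) ≈ 0.8145.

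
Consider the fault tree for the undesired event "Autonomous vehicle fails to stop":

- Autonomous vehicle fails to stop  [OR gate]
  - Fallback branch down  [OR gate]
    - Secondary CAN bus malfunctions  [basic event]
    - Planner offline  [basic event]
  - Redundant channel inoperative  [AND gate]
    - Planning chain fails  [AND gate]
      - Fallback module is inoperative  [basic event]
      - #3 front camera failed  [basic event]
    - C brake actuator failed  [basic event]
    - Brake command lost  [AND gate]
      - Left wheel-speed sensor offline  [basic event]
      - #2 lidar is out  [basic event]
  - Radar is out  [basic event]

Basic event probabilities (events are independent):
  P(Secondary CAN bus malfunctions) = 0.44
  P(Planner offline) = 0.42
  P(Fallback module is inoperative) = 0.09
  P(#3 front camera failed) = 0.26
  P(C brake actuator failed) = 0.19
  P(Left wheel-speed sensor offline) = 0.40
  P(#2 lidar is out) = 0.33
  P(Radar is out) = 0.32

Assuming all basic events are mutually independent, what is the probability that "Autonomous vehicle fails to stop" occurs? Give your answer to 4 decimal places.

P(Fallback branch down) [OR] = 1 − (1−0.44) × (1−0.42) = 0.675200
P(Planning chain fails) [AND] = 0.09 × 0.26 = 0.023400
P(Brake command lost) [AND] = 0.40 × 0.33 = 0.132000
P(Redundant channel inoperative) [AND] = 0.023400 × 0.19 × 0.132000 = 0.000587
P(Autonomous vehicle fails to stop) [OR] = 1 − (1−0.675200) × (1−0.000587) × (1−0.32) = 0.779266
Rounded to 4 decimal places: P(Autonomous vehicle fails to stop) ≈ 0.7793.

0.7793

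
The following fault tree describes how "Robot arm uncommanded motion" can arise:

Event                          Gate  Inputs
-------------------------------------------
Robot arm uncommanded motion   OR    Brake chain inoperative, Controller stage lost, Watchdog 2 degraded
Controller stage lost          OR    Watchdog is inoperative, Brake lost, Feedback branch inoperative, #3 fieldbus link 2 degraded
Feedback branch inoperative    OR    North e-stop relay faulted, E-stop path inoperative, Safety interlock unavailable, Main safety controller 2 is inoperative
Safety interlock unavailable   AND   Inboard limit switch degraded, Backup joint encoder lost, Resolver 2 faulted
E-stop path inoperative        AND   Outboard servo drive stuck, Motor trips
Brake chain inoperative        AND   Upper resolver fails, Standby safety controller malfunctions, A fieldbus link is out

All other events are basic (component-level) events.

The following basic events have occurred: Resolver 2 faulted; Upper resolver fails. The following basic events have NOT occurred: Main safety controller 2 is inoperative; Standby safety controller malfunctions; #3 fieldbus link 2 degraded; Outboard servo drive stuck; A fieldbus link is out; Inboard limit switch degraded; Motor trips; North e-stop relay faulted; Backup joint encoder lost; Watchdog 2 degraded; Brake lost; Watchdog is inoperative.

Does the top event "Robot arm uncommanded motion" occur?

Brake chain inoperative [AND]: Upper resolver fails=occurs, Standby safety controller malfunctions=not, A fieldbus link is out=not → not all inputs occur → does not occur.
E-stop path inoperative [AND]: Outboard servo drive stuck=not, Motor trips=not → not all inputs occur → does not occur.
Safety interlock unavailable [AND]: Inboard limit switch degraded=not, Backup joint encoder lost=not, Resolver 2 faulted=occurs → not all inputs occur → does not occur.
Feedback branch inoperative [OR]: North e-stop relay faulted=not, E-stop path inoperative=not, Safety interlock unavailable=not, Main safety controller 2 is inoperative=not → no input occurs → does not occur.
Controller stage lost [OR]: Watchdog is inoperative=not, Brake lost=not, Feedback branch inoperative=not, #3 fieldbus link 2 degraded=not → no input occurs → does not occur.
Robot arm uncommanded motion [OR]: Brake chain inoperative=not, Controller stage lost=not, Watchdog 2 degraded=not → no input occurs → does not occur.

No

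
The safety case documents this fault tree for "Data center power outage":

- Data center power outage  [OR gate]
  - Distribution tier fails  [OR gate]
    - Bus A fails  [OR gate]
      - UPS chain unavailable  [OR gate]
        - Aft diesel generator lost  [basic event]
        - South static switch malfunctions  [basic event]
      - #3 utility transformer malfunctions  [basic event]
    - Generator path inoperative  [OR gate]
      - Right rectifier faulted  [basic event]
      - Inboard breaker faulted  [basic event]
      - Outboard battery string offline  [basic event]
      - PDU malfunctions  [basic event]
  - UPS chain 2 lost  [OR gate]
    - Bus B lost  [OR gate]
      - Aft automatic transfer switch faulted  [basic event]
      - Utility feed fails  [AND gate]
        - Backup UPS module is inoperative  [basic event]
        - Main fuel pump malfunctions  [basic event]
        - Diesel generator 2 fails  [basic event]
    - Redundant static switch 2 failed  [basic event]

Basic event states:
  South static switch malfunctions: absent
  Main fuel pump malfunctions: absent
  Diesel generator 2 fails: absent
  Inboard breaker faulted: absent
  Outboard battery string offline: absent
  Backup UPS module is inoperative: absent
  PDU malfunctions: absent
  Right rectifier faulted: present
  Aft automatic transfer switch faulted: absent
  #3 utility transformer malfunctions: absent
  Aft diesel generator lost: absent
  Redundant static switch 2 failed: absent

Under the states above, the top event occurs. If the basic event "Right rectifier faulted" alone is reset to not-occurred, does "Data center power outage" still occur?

No

Counterfactual: set "Right rectifier faulted" to not occurred.
UPS chain unavailable [OR]: Aft diesel generator lost=not, South static switch malfunctions=not → no input occurs → does not occur.
Bus A fails [OR]: UPS chain unavailable=not, #3 utility transformer malfunctions=not → no input occurs → does not occur.
Generator path inoperative [OR]: Right rectifier faulted=not, Inboard breaker faulted=not, Outboard battery string offline=not, PDU malfunctions=not → no input occurs → does not occur.
Distribution tier fails [OR]: Bus A fails=not, Generator path inoperative=not → no input occurs → does not occur.
Utility feed fails [AND]: Backup UPS module is inoperative=not, Main fuel pump malfunctions=not, Diesel generator 2 fails=not → not all inputs occur → does not occur.
Bus B lost [OR]: Aft automatic transfer switch faulted=not, Utility feed fails=not → no input occurs → does not occur.
UPS chain 2 lost [OR]: Bus B lost=not, Redundant static switch 2 failed=not → no input occurs → does not occur.
Data center power outage [OR]: Distribution tier fails=not, UPS chain 2 lost=not → no input occurs → does not occur.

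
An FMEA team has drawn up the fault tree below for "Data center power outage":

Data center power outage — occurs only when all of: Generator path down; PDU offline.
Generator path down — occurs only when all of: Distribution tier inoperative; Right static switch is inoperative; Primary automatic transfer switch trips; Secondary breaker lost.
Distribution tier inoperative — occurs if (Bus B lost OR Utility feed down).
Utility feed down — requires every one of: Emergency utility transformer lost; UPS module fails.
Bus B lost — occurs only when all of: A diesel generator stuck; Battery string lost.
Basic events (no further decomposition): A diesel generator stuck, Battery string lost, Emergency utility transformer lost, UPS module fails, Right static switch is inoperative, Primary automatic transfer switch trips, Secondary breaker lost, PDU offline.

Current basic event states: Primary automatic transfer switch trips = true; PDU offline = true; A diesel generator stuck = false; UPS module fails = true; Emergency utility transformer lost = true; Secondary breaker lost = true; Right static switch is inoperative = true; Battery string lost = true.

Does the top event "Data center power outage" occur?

Yes

Bus B lost [AND]: A diesel generator stuck=not, Battery string lost=occurs → not all inputs occur → does not occur.
Utility feed down [AND]: Emergency utility transformer lost=occurs, UPS module fails=occurs → all inputs occur → occurs.
Distribution tier inoperative [OR]: Bus B lost=not, Utility feed down=occurs → at least one input occurs → occurs.
Generator path down [AND]: Distribution tier inoperative=occurs, Right static switch is inoperative=occurs, Primary automatic transfer switch trips=occurs, Secondary breaker lost=occurs → all inputs occur → occurs.
Data center power outage [AND]: Generator path down=occurs, PDU offline=occurs → all inputs occur → occurs.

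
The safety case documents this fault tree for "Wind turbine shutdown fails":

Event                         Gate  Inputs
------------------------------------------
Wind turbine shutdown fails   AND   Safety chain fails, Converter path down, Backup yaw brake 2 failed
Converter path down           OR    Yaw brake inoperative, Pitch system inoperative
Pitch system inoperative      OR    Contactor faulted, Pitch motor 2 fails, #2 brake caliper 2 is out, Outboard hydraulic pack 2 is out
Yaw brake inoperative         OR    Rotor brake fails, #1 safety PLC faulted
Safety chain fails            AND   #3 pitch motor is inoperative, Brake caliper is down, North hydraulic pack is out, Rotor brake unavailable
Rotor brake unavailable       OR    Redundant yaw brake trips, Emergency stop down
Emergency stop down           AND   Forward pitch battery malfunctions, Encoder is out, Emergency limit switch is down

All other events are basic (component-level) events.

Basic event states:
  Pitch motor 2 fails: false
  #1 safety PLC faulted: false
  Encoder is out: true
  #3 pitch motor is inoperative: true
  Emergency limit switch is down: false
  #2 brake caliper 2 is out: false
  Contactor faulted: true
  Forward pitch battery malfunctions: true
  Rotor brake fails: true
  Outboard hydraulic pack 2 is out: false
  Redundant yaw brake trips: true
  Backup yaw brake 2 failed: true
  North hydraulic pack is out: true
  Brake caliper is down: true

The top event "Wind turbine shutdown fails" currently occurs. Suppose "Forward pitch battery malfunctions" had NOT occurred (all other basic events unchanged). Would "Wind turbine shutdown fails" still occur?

Counterfactual: set "Forward pitch battery malfunctions" to not occurred.
Emergency stop down [AND]: Forward pitch battery malfunctions=not, Encoder is out=occurs, Emergency limit switch is down=not → not all inputs occur → does not occur.
Rotor brake unavailable [OR]: Redundant yaw brake trips=occurs, Emergency stop down=not → at least one input occurs → occurs.
Safety chain fails [AND]: #3 pitch motor is inoperative=occurs, Brake caliper is down=occurs, North hydraulic pack is out=occurs, Rotor brake unavailable=occurs → all inputs occur → occurs.
Yaw brake inoperative [OR]: Rotor brake fails=occurs, #1 safety PLC faulted=not → at least one input occurs → occurs.
Pitch system inoperative [OR]: Contactor faulted=occurs, Pitch motor 2 fails=not, #2 brake caliper 2 is out=not, Outboard hydraulic pack 2 is out=not → at least one input occurs → occurs.
Converter path down [OR]: Yaw brake inoperative=occurs, Pitch system inoperative=occurs → at least one input occurs → occurs.
Wind turbine shutdown fails [AND]: Safety chain fails=occurs, Converter path down=occurs, Backup yaw brake 2 failed=occurs → all inputs occur → occurs.

Yes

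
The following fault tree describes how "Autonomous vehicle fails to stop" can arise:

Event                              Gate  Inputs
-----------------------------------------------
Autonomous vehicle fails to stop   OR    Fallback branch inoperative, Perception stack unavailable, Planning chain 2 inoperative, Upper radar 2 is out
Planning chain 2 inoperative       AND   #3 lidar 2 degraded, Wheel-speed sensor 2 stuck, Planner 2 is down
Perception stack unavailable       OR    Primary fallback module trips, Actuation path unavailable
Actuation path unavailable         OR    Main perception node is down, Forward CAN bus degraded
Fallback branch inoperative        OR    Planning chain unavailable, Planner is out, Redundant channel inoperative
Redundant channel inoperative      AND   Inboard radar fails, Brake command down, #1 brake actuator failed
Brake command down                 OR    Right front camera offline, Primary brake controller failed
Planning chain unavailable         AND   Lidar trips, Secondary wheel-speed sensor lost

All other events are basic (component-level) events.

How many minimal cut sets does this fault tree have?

Planning chain unavailable [AND]: one cut set from each child combined → 1 × 1 = 1 cut set(s).
Brake command down [OR]: union of children's cut sets → 2 cut set(s).
Redundant channel inoperative [AND]: one cut set from each child combined → 1 × 2 × 1 = 2 cut set(s).
Fallback branch inoperative [OR]: union of children's cut sets → 4 cut set(s).
Actuation path unavailable [OR]: union of children's cut sets → 2 cut set(s).
Perception stack unavailable [OR]: union of children's cut sets → 3 cut set(s).
Planning chain 2 inoperative [AND]: one cut set from each child combined → 1 × 1 × 1 = 1 cut set(s).
Autonomous vehicle fails to stop [OR]: union of children's cut sets → 9 cut set(s).
Minimal cut sets: {Lidar trips, Secondary wheel-speed sensor lost}; {Planner is out}; {#1 brake actuator failed, Inboard radar fails, Right front camera offline}; {#1 brake actuator failed, Inboard radar fails, Primary brake controller failed}; {Primary fallback module trips}; {Main perception node is down}; {Forward CAN bus degraded}; {#3 lidar 2 degraded, Planner 2 is down, Wheel-speed sensor 2 stuck}; {Upper radar 2 is out}.

9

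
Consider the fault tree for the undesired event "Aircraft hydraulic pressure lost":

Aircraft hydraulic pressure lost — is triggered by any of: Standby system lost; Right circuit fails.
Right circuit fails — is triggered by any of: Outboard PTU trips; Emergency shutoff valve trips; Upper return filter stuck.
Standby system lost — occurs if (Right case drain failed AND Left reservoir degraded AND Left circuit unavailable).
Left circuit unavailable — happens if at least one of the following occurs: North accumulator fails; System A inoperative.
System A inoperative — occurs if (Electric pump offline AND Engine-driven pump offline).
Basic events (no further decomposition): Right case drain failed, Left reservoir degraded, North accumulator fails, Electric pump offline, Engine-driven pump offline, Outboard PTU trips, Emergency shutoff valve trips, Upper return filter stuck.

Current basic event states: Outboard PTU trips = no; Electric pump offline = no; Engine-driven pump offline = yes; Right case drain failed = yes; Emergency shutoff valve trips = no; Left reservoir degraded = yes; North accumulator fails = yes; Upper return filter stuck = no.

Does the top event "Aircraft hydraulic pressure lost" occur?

System A inoperative [AND]: Electric pump offline=not, Engine-driven pump offline=occurs → not all inputs occur → does not occur.
Left circuit unavailable [OR]: North accumulator fails=occurs, System A inoperative=not → at least one input occurs → occurs.
Standby system lost [AND]: Right case drain failed=occurs, Left reservoir degraded=occurs, Left circuit unavailable=occurs → all inputs occur → occurs.
Right circuit fails [OR]: Outboard PTU trips=not, Emergency shutoff valve trips=not, Upper return filter stuck=not → no input occurs → does not occur.
Aircraft hydraulic pressure lost [OR]: Standby system lost=occurs, Right circuit fails=not → at least one input occurs → occurs.

Yes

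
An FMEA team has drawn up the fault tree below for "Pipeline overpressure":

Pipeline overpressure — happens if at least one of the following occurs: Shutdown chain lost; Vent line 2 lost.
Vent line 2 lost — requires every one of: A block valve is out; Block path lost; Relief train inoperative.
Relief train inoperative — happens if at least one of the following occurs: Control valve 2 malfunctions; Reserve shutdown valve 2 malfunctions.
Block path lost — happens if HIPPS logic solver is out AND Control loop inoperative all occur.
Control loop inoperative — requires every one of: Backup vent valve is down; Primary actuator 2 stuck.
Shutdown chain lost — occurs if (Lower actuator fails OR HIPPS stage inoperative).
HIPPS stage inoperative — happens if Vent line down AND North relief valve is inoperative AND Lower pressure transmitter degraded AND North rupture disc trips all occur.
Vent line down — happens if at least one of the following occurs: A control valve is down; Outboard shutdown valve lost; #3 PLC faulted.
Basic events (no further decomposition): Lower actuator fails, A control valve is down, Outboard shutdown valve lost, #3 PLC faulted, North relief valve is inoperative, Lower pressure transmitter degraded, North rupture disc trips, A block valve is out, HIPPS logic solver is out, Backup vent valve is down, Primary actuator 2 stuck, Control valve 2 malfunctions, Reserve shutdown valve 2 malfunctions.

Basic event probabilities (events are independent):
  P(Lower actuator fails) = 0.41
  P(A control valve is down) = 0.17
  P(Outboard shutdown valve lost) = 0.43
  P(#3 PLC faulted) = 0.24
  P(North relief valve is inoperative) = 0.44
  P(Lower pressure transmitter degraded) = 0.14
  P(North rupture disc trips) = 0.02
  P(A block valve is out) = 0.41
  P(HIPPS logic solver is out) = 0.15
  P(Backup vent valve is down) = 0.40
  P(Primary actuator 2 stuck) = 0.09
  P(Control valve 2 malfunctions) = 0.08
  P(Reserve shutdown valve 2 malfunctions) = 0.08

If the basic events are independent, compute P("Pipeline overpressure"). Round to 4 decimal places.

0.4107

P(Vent line down) [OR] = 1 − (1−0.17) × (1−0.43) × (1−0.24) = 0.640444
P(HIPPS stage inoperative) [AND] = 0.640444 × 0.44 × 0.14 × 0.02 = 0.000789
P(Shutdown chain lost) [OR] = 1 − (1−0.41) × (1−0.000789) = 0.410466
P(Control loop inoperative) [AND] = 0.40 × 0.09 = 0.036000
P(Block path lost) [AND] = 0.15 × 0.036000 = 0.005400
P(Relief train inoperative) [OR] = 1 − (1−0.08) × (1−0.08) = 0.153600
P(Vent line 2 lost) [AND] = 0.41 × 0.005400 × 0.153600 = 0.000340
P(Pipeline overpressure) [OR] = 1 − (1−0.410466) × (1−0.000340) = 0.410666
Rounded to 4 decimal places: P(Pipeline overpressure) ≈ 0.4107.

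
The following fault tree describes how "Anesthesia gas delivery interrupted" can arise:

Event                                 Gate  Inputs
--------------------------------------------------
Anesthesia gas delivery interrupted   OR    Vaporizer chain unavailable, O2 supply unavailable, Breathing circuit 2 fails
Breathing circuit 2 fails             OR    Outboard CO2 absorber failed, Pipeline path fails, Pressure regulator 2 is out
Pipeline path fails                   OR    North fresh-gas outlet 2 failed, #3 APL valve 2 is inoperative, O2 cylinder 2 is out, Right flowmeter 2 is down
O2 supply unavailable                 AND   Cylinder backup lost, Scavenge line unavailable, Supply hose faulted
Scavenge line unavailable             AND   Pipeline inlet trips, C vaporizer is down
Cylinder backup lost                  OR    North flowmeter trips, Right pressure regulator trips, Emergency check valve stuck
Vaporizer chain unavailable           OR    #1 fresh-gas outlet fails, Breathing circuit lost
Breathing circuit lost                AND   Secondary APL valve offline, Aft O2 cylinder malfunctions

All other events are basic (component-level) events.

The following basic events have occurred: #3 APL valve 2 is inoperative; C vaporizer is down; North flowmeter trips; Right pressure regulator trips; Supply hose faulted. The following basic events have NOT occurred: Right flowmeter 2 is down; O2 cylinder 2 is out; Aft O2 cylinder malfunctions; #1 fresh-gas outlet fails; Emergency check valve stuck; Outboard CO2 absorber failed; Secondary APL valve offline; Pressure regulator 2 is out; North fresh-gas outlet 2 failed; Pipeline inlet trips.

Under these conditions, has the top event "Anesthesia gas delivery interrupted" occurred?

Yes

Breathing circuit lost [AND]: Secondary APL valve offline=not, Aft O2 cylinder malfunctions=not → not all inputs occur → does not occur.
Vaporizer chain unavailable [OR]: #1 fresh-gas outlet fails=not, Breathing circuit lost=not → no input occurs → does not occur.
Cylinder backup lost [OR]: North flowmeter trips=occurs, Right pressure regulator trips=occurs, Emergency check valve stuck=not → at least one input occurs → occurs.
Scavenge line unavailable [AND]: Pipeline inlet trips=not, C vaporizer is down=occurs → not all inputs occur → does not occur.
O2 supply unavailable [AND]: Cylinder backup lost=occurs, Scavenge line unavailable=not, Supply hose faulted=occurs → not all inputs occur → does not occur.
Pipeline path fails [OR]: North fresh-gas outlet 2 failed=not, #3 APL valve 2 is inoperative=occurs, O2 cylinder 2 is out=not, Right flowmeter 2 is down=not → at least one input occurs → occurs.
Breathing circuit 2 fails [OR]: Outboard CO2 absorber failed=not, Pipeline path fails=occurs, Pressure regulator 2 is out=not → at least one input occurs → occurs.
Anesthesia gas delivery interrupted [OR]: Vaporizer chain unavailable=not, O2 supply unavailable=not, Breathing circuit 2 fails=occurs → at least one input occurs → occurs.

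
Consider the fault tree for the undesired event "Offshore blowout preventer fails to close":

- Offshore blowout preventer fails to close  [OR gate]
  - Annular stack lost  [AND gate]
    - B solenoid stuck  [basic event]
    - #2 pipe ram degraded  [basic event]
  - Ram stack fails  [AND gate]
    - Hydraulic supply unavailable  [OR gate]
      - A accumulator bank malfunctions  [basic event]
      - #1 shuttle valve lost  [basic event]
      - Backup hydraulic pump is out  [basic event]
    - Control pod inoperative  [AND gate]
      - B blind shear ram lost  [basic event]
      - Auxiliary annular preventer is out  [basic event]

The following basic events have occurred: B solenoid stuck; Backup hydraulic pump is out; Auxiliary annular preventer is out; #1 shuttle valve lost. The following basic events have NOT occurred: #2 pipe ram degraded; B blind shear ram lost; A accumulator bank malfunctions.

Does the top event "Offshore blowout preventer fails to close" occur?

No

Annular stack lost [AND]: B solenoid stuck=occurs, #2 pipe ram degraded=not → not all inputs occur → does not occur.
Hydraulic supply unavailable [OR]: A accumulator bank malfunctions=not, #1 shuttle valve lost=occurs, Backup hydraulic pump is out=occurs → at least one input occurs → occurs.
Control pod inoperative [AND]: B blind shear ram lost=not, Auxiliary annular preventer is out=occurs → not all inputs occur → does not occur.
Ram stack fails [AND]: Hydraulic supply unavailable=occurs, Control pod inoperative=not → not all inputs occur → does not occur.
Offshore blowout preventer fails to close [OR]: Annular stack lost=not, Ram stack fails=not → no input occurs → does not occur.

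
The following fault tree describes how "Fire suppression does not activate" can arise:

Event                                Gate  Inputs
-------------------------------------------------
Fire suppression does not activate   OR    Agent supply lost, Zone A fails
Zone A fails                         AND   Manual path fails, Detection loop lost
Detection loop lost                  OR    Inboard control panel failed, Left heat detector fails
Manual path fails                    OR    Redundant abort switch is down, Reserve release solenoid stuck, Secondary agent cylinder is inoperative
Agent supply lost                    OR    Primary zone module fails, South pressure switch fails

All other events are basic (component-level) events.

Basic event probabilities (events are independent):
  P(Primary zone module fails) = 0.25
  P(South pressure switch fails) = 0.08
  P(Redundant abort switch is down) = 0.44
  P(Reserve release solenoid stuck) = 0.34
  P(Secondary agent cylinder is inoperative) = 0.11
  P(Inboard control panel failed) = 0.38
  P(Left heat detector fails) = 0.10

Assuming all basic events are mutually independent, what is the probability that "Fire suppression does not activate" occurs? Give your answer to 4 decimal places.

0.5147

P(Agent supply lost) [OR] = 1 − (1−0.25) × (1−0.08) = 0.310000
P(Manual path fails) [OR] = 1 − (1−0.44) × (1−0.34) × (1−0.11) = 0.671056
P(Detection loop lost) [OR] = 1 − (1−0.38) × (1−0.10) = 0.442000
P(Zone A fails) [AND] = 0.671056 × 0.442000 = 0.296607
P(Fire suppression does not activate) [OR] = 1 − (1−0.310000) × (1−0.296607) = 0.514659
Rounded to 4 decimal places: P(Fire suppression does not activate) ≈ 0.5147.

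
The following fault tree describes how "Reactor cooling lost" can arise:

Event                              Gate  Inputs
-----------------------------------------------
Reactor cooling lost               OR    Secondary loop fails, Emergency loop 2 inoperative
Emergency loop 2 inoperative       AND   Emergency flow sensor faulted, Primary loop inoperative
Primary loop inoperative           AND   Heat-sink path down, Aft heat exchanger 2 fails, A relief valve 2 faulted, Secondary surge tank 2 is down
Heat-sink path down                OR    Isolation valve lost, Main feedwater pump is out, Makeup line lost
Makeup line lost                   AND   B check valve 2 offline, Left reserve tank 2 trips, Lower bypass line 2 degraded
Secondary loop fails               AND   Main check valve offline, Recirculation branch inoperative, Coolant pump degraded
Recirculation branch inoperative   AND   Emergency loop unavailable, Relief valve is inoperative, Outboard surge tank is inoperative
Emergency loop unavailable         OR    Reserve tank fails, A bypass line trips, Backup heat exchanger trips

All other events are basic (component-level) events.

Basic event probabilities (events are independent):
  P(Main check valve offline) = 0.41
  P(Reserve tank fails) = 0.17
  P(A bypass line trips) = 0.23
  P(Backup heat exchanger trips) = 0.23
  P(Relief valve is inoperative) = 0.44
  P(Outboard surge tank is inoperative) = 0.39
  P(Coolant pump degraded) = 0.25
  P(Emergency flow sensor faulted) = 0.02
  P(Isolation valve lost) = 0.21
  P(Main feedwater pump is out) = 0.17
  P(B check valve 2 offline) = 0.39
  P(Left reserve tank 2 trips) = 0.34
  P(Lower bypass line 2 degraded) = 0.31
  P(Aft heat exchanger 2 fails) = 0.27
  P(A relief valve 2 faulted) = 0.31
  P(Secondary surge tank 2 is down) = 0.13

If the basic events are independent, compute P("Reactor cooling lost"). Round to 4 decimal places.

P(Emergency loop unavailable) [OR] = 1 − (1−0.17) × (1−0.23) × (1−0.23) = 0.507893
P(Recirculation branch inoperative) [AND] = 0.507893 × 0.44 × 0.39 = 0.087154
P(Secondary loop fails) [AND] = 0.41 × 0.087154 × 0.25 = 0.008933
P(Makeup line lost) [AND] = 0.39 × 0.34 × 0.31 = 0.041106
P(Heat-sink path down) [OR] = 1 − (1−0.21) × (1−0.17) × (1−0.041106) = 0.371253
P(Primary loop inoperative) [AND] = 0.371253 × 0.27 × 0.31 × 0.13 = 0.004040
P(Emergency loop 2 inoperative) [AND] = 0.02 × 0.004040 = 0.000081
P(Reactor cooling lost) [OR] = 1 − (1−0.008933) × (1−0.000081) = 0.009013
Rounded to 4 decimal places: P(Reactor cooling lost) ≈ 0.0090.

0.0090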